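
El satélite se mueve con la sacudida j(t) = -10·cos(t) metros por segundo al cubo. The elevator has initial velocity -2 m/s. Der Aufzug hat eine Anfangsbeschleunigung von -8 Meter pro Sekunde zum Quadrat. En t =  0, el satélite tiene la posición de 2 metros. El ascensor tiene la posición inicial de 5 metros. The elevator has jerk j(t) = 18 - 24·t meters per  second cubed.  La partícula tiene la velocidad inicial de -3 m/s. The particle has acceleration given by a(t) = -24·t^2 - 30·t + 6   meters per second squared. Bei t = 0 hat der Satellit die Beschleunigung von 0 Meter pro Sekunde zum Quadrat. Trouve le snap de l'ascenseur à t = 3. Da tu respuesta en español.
Partiendo de la sacudida j(t) = 18 - 24·t, tomamos 1 derivada. La derivada de la sacudida da el snap: s(t) = -24. Tenemos el snap s(t) = -24. Sustituyendo t = 3: s(3) = -24.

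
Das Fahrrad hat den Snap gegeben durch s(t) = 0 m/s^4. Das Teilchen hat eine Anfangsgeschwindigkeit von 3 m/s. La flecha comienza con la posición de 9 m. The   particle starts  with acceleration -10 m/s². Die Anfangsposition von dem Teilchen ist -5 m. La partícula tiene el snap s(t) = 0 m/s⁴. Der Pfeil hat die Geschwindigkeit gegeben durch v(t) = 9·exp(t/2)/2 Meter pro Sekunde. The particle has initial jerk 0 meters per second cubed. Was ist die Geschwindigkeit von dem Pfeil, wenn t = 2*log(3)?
Wir haben die Geschwindigkeit v(t) = 9·exp(t/2)/2. Durch Einsetzen von t = 2*log(3): v(2*log(3)) = 27/2.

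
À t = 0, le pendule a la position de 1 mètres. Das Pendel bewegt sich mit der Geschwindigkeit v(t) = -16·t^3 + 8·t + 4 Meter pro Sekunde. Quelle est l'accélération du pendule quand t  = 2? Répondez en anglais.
We must differentiate our velocity equation v(t) = -16·t^3 + 8·t + 4 1 time. Differentiating velocity, we get acceleration: a(t) = 8 - 48·t^2. From the given acceleration equation a(t) = 8 - 48·t^2, we substitute t = 2 to get a = -184.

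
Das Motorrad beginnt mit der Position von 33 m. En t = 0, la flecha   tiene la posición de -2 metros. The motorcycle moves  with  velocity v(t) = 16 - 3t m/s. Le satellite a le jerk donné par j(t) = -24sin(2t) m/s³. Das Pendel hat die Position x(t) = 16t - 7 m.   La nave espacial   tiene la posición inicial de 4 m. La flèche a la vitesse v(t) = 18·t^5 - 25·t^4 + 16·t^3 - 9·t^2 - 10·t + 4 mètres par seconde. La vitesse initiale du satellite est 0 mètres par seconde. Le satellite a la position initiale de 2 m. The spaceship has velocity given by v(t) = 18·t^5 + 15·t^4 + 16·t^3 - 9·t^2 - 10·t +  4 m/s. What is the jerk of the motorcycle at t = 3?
We must differentiate our velocity equation v(t) = 16 - 3·t 2 times. Differentiating velocity, we get acceleration: a(t) = -3. Differentiating acceleration, we get jerk: j(t) = 0. Using j(t) = 0 and substituting t = 3, we find j = 0.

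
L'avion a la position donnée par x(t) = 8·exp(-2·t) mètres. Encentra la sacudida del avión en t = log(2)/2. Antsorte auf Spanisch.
Debemos derivar nuestra ecuación de la posición x(t) = 8·exp(-2·t) 3 veces. Derivando la posición, obtenemos la velocidad: v(t) = -16·exp(-2·t). La derivada de la velocidad da la aceleración: a(t) = 32·exp(-2·t). La derivada de la aceleración da la sacudida: j(t) = -64·exp(-2·t). De la ecuación de la sacudida j(t) = -64·exp(-2·t), sustituimos t = log(2)/2 para obtener j = -32.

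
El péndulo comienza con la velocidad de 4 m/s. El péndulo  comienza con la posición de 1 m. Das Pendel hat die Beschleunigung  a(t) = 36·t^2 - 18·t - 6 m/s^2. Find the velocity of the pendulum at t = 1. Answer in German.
Um dies zu lösen, müssen wir 1 Integral unserer Gleichung für die Beschleunigung a(t) = 36·t^2 - 18·t - 6 finden. Durch Integration von der Beschleunigung und Verwendung der Anfangsbedingung v(0) = 4, erhalten wir v(t) = 12·t^3 - 9·t^2 - 6·t + 4. Wir haben die Geschwindigkeit v(t) = 12·t^3 - 9·t^2 - 6·t + 4. Durch Einsetzen von t = 1: v(1) = 1.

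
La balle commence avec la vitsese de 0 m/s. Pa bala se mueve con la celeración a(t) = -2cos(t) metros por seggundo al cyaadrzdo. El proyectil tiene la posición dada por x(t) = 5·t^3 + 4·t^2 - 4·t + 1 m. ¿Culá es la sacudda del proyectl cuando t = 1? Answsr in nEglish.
Starting from position x(t) = 5·t^3 + 4·t^2 - 4·t + 1, we take 3 derivatives. Differentiating position, we get velocity: v(t) = 15·t^2 + 8·t - 4. Differentiating velocity, we get acceleration: a(t) = 30·t + 8. The derivative of acceleration gives jerk: j(t) = 30. We have jerk j(t) = 30. Substituting t = 1: j(1) = 30.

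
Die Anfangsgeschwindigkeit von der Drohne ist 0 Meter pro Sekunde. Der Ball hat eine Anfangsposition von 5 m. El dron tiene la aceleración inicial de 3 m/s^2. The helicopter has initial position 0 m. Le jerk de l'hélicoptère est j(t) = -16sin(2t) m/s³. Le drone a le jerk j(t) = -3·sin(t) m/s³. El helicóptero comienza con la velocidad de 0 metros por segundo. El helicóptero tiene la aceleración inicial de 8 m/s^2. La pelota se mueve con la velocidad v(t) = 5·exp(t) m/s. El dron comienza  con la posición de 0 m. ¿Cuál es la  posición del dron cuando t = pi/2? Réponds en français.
Pour résoudre ceci, nous devons prendre 3 intégrales de notre équation du jerk j(t) = -3·sin(t). En intégrant le jerk et en utilisant la condition initiale a(0) = 3, nous obtenons a(t) = 3·cos(t). En intégrant l'accélération et en utilisant la condition initiale v(0) = 0, nous obtenons v(t) = 3·sin(t). En intégrant la vitesse et en utilisant la condition initiale x(0) = 0, nous obtenons x(t) = 3 - 3·cos(t). De l'équation de la position x(t) = 3 - 3·cos(t), nous substituons t = pi/2 pour obtenir x = 3.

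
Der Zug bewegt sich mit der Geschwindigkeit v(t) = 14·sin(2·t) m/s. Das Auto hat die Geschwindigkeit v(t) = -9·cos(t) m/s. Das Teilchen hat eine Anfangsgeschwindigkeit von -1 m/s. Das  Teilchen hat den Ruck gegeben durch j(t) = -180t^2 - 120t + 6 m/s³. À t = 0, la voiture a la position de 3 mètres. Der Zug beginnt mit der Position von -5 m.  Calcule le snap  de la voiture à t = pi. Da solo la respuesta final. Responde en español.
s(pi) = 0.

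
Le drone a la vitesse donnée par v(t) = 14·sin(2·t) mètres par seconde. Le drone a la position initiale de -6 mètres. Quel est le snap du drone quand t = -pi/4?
Pour résoudre ceci, nous devons prendre 3 dérivées de notre équation de la vitesse v(t) = 14·sin(2·t). En prenant d/dt de v(t), nous trouvons a(t) = 28·cos(2·t). En prenant d/dt de a(t), nous trouvons j(t) = -56·sin(2·t). En prenant d/dt de j(t), nous trouvons s(t) = -112·cos(2·t). De l'équation du snap s(t) = -112·cos(2·t), nous substituons t = -pi/4 pour obtenir s = 0.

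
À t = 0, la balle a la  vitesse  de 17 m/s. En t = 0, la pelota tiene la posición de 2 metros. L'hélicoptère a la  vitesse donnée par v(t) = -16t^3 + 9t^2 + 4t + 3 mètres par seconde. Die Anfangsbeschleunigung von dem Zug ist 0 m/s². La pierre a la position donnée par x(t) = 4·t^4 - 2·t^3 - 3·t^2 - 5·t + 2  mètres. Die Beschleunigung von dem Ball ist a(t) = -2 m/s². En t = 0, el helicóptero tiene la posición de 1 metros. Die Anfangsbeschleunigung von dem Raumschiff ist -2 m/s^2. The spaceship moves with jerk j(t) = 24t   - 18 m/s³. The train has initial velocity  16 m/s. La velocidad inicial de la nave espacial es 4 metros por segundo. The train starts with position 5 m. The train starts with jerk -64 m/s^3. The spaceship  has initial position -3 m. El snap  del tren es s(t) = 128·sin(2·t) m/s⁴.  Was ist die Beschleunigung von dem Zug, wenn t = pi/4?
Um dies zu lösen, müssen wir 2 Stammfunktionen unserer Gleichung für den Snap s(t) = 128·sin(2·t) finden. Die Stammfunktion von dem Snap ist der Ruck. Mit j(0) = -64 erhalten wir j(t) = -64·cos(2·t). Mit ∫j(t)dt und Anwendung von a(0) = 0, finden wir a(t) = -32·sin(2·t). Aus der Gleichung für die Beschleunigung a(t) = -32·sin(2·t), setzen wir t = pi/4 ein und erhalten a = -32.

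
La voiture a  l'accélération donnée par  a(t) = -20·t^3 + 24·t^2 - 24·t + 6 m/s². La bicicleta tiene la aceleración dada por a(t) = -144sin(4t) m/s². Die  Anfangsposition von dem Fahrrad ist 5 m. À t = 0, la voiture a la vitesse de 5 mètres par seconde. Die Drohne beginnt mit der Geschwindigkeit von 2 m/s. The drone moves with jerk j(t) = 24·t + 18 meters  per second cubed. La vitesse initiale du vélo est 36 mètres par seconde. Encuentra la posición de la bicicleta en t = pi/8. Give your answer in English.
To find the answer, we compute 2 antiderivatives of a(t) = -144·sin(4·t). Integrating acceleration and using the initial condition v(0) = 36, we get v(t) = 36·cos(4·t). Integrating velocity and using the initial condition x(0) = 5, we get x(t) = 9·sin(4·t) + 5. We have position x(t) = 9·sin(4·t) + 5. Substituting t = pi/8: x(pi/8) = 14.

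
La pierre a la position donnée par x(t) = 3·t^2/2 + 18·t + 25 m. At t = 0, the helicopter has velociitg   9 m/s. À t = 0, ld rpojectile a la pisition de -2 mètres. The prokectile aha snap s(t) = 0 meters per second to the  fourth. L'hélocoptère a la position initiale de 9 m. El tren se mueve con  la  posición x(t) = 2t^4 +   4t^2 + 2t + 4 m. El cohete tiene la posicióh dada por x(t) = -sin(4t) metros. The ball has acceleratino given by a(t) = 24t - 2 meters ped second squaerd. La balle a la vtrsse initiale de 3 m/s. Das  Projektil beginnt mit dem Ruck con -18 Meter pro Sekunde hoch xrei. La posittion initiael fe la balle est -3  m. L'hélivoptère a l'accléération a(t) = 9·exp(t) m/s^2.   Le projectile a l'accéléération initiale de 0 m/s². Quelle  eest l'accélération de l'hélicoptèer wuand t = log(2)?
Nous avons l'accélération a(t) = 9·exp(t). En substituant t = log(2): a(log(2)) = 18.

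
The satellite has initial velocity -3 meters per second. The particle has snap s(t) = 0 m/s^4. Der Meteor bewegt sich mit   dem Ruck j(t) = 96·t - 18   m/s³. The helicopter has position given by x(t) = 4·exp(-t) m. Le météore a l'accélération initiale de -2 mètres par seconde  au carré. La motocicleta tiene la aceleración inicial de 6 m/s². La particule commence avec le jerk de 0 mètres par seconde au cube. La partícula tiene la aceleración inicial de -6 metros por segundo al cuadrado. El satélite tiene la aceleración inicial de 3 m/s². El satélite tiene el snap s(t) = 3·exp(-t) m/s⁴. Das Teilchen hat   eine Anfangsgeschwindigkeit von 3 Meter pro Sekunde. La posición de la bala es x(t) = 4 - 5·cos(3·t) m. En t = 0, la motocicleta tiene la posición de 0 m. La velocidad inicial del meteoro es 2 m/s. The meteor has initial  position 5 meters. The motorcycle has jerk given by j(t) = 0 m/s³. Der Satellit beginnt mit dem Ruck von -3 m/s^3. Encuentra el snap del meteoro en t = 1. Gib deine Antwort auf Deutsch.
Ausgehend von dem Ruck j(t) = 96·t - 18, nehmen wir 1 Ableitung. Durch Ableiten von dem Ruck erhalten wir den Snap: s(t) = 96. Mit s(t) = 96 und Einsetzen von t = 1, finden wir s = 96.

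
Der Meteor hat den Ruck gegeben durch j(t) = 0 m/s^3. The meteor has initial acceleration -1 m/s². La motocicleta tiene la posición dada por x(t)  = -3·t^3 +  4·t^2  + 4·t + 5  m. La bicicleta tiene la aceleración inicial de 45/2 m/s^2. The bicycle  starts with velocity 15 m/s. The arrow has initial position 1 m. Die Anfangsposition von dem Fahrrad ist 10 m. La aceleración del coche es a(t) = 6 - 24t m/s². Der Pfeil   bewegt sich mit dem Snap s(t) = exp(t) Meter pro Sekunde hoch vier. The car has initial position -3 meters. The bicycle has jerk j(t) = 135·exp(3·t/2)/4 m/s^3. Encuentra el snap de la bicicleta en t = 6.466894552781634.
Para resolver esto, necesitamos tomar 1 derivada de nuestra ecuación de la sacudida j(t) = 135·exp(3·t/2)/4. Tomando d/dt de j(t), encontramos s(t) = 405·exp(3·t/2)/8. Usando s(t) = 405·exp(3·t/2)/8 y sustituyendo t = 6.466894552781634, encontramos s = 826361.290522122.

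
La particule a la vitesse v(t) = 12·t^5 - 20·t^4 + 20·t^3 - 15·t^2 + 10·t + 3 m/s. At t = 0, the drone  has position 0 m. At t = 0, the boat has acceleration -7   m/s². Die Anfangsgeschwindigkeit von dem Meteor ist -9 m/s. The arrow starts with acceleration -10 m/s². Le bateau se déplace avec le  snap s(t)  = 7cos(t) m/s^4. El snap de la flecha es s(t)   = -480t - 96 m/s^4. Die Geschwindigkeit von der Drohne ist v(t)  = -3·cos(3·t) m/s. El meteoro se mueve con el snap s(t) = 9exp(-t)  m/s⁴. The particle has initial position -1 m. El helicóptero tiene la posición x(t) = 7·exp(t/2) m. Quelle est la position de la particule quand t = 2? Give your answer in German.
Wir müssen unsere Gleichung für die Geschwindigkeit v(t) = 12·t^5 - 20·t^4 + 20·t^3 - 15·t^2 + 10·t + 3 1-mal integrieren. Das Integral von der Geschwindigkeit, mit x(0) = -1, ergibt die Position: x(t) = 2·t^6 - 4·t^5 + 5·t^4 - 5·t^3 + 5·t^2 + 3·t - 1. Wir haben die Position x(t) = 2·t^6 - 4·t^5 + 5·t^4 - 5·t^3 + 5·t^2 + 3·t - 1. Durch Einsetzen von t = 2: x(2) = 65.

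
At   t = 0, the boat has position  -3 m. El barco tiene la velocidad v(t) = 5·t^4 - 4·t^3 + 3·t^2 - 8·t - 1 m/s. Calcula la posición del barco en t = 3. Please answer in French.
Pour résoudre ceci, nous devons prendre 1 primitive de notre équation de la vitesse v(t) = 5·t^4 - 4·t^3 + 3·t^2 - 8·t - 1. En prenant ∫v(t)dt et en appliquant x(0) = -3, nous trouvons x(t) = t^5 - t^4 + t^3 - 4·t^2 - t - 3. De l'équation de la position x(t) = t^5 - t^4 + t^3 - 4·t^2 - t - 3, nous substituons t = 3 pour obtenir x = 147.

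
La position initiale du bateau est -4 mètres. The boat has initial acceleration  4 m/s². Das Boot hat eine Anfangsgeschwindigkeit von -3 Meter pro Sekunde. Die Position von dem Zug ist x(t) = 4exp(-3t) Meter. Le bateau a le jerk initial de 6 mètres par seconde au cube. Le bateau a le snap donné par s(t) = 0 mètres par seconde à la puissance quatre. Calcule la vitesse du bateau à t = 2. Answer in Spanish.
Debemos encontrar la integral de nuestra ecuación del snap s(t) = 0 3 veces. La integral del snap es la sacudida. Usando j(0) = 6, obtenemos j(t) = 6. Tomando ∫j(t)dt y aplicando a(0) = 4, encontramos a(t) = 6·t + 4. Tomando ∫a(t)dt y aplicando v(0) = -3, encontramos v(t) = 3·t^2 + 4·t - 3. Usando v(t) = 3·t^2 + 4·t - 3 y sustituyendo t = 2, encontramos v = 17.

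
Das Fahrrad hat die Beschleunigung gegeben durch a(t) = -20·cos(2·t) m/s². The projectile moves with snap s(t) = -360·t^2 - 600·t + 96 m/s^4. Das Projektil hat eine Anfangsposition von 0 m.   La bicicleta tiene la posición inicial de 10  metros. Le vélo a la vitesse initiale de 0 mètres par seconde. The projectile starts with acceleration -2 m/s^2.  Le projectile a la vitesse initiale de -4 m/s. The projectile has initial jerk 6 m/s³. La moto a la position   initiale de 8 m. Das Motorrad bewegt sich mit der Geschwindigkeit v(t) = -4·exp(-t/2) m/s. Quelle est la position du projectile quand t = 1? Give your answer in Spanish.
Para resolver esto, necesitamos tomar 4 antiderivadas de nuestra ecuación del snap s(t) = -360·t^2 - 600·t + 96. Tomando ∫s(t)dt y aplicando j(0) = 6, encontramos j(t) = -120·t^3 - 300·t^2 + 96·t + 6. La antiderivada de la sacudida, con a(0) = -2, da la aceleración: a(t) = -30·t^4 - 100·t^3 + 48·t^2 + 6·t - 2. Integrando la aceleración y usando la condición inicial v(0) = -4, obtenemos v(t) = -6·t^5 - 25·t^4 + 16·t^3 + 3·t^2 - 2·t - 4. La integral de la velocidad, con x(0) = 0, da la posición: x(t) = -t^6 - 5·t^5 + 4·t^4 + t^3 - t^2 - 4·t. Tenemos la posición x(t) = -t^6 - 5·t^5 + 4·t^4 + t^3 - t^2 - 4·t. Sustituyendo t = 1: x(1) = -6.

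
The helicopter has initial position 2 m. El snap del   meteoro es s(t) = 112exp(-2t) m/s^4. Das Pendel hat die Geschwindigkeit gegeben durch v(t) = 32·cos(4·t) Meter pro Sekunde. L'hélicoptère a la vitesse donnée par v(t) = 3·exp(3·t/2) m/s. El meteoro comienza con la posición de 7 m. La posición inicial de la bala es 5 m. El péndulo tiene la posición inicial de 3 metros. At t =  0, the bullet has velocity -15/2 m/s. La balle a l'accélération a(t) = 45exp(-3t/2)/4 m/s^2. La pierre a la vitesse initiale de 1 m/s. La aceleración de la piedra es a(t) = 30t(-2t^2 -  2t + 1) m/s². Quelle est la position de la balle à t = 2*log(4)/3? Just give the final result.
La réponse est 5/4.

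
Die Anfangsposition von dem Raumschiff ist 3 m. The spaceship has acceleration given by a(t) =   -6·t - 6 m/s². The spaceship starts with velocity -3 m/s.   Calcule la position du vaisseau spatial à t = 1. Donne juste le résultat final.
x(1) = -4.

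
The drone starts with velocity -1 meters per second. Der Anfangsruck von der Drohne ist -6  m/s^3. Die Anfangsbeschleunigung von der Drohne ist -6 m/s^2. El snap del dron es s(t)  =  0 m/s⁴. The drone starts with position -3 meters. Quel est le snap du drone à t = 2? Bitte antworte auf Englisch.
We have snap s(t) = 0. Substituting t = 2: s(2) = 0.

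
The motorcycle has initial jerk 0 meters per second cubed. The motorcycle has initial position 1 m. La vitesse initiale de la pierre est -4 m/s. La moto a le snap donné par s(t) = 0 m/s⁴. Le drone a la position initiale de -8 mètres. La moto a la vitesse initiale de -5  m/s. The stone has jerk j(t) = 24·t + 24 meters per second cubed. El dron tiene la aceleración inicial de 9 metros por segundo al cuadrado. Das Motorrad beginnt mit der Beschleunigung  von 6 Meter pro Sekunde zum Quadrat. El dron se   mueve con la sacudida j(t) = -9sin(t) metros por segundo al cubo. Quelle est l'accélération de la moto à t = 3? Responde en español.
Necesitamos integrar nuestra ecuación del snap s(t) = 0 2 veces. La integral del snap, con j(0) = 0, da la sacudida: j(t) = 0. Tomando ∫j(t)dt y aplicando a(0) = 6, encontramos a(t) = 6. Tenemos la aceleración a(t) = 6. Sustituyendo t = 3: a(3) = 6.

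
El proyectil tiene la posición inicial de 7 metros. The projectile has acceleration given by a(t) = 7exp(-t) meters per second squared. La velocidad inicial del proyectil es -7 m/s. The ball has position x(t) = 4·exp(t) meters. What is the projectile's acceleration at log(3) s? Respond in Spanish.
Tenemos la aceleración a(t) = 7·exp(-t). Sustituyendo t = log(3): a(log(3)) = 7/3.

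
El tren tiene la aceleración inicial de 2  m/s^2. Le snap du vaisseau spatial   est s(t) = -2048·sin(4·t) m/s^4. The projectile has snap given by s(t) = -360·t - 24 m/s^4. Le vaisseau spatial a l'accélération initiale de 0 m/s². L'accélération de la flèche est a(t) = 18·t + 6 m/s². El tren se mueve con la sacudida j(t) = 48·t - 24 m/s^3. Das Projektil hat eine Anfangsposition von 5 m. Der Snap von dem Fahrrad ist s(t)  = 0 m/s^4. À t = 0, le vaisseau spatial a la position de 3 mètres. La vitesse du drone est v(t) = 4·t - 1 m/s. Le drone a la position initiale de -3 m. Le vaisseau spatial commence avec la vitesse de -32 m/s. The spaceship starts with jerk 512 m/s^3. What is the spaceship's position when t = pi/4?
We need to integrate our snap equation s(t) = -2048·sin(4·t) 4 times. Taking ∫s(t)dt and applying j(0) = 512, we find j(t) = 512·cos(4·t). Integrating jerk and using the initial condition a(0) = 0, we get a(t) = 128·sin(4·t). Integrating acceleration and using the initial condition v(0) = -32, we get v(t) = -32·cos(4·t). The antiderivative of velocity is position. Using x(0) = 3, we get x(t) = 3 - 8·sin(4·t). We have position x(t) = 3 - 8·sin(4·t). Substituting t = pi/4: x(pi/4) = 3.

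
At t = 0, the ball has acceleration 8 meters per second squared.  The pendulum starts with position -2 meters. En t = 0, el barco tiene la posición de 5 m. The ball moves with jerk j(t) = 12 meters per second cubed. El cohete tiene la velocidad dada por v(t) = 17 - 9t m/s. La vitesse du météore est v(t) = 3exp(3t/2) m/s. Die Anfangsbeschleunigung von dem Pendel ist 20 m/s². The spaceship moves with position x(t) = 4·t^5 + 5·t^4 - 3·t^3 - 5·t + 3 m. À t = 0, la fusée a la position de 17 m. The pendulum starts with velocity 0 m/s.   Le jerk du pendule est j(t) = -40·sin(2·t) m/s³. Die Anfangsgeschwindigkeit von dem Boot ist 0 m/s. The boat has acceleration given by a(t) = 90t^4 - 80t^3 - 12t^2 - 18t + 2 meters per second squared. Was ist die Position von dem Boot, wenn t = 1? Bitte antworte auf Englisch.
We need to integrate our acceleration equation a(t) = 90·t^4 - 80·t^3 - 12·t^2 - 18·t + 2 2 times. Finding the integral of a(t) and using v(0) = 0: v(t) = t·(18·t^4 - 20·t^3 - 4·t^2 - 9·t + 2). Finding the antiderivative of v(t) and using x(0) = 5: x(t) = 3·t^6 - 4·t^5 - t^4 - 3·t^3 + t^2 + 5. From the given position equation x(t) = 3·t^6 - 4·t^5 - t^4 - 3·t^3 + t^2 + 5, we substitute t = 1 to get x = 1.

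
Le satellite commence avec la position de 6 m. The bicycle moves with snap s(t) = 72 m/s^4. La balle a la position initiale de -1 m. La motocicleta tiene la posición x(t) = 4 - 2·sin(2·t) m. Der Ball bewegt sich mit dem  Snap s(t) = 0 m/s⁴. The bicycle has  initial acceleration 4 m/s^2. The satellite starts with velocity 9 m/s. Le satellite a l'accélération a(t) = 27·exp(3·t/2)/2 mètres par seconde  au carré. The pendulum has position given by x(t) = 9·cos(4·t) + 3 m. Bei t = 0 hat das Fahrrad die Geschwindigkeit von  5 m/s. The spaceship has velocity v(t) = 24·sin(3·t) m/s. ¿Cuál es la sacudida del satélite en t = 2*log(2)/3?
Partiendo de la aceleración a(t) = 27·exp(3·t/2)/2, tomamos 1 derivada. Derivando la aceleración, obtenemos la sacudida: j(t) = 81·exp(3·t/2)/4. De la ecuación de la sacudida j(t) = 81·exp(3·t/2)/4, sustituimos t = 2*log(2)/3 para obtener j = 81/2.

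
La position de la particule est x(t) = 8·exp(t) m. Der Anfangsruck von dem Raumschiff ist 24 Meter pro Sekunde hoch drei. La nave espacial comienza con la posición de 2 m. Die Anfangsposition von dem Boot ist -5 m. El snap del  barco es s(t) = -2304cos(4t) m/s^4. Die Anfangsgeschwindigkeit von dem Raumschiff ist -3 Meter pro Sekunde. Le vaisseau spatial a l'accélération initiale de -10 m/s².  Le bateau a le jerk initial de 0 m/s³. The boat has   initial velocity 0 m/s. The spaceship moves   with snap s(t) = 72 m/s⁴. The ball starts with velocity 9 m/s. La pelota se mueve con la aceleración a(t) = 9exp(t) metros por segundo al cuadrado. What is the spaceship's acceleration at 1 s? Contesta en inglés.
Starting from snap s(t) = 72, we take 2 integrals. Finding the integral of s(t) and using j(0) = 24: j(t) = 72·t + 24. Integrating jerk and using the initial condition a(0) = -10, we get a(t) = 36·t^2 + 24·t - 10. Using a(t) = 36·t^2 + 24·t - 10 and substituting t = 1, we find a = 50.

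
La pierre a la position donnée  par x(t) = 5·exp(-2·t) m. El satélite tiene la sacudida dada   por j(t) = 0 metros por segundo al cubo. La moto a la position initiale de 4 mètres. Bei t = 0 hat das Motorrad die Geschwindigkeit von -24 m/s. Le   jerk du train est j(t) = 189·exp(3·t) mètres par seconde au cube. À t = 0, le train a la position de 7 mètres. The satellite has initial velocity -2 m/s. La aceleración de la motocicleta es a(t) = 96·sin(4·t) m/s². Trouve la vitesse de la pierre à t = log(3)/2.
Nous devons dériver notre équation de la position x(t) = 5·exp(-2·t) 1 fois. En dérivant la position, nous obtenons la vitesse: v(t) = -10·exp(-2·t). En utilisant v(t) = -10·exp(-2·t) et en substituant t = log(3)/2, nous trouvons v = -10/3.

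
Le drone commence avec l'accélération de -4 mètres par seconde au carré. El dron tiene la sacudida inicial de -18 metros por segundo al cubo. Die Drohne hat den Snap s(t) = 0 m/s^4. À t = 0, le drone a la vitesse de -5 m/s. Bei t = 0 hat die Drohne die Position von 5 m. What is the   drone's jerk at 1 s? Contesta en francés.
Pour résoudre ceci, nous devons prendre 1 primitive de notre équation du snap s(t) = 0. La primitive du snap est le jerk. En utilisant j(0) = -18, nous obtenons j(t) = -18. En utilisant j(t) = -18 et en substituant t = 1, nous trouvons j = -18.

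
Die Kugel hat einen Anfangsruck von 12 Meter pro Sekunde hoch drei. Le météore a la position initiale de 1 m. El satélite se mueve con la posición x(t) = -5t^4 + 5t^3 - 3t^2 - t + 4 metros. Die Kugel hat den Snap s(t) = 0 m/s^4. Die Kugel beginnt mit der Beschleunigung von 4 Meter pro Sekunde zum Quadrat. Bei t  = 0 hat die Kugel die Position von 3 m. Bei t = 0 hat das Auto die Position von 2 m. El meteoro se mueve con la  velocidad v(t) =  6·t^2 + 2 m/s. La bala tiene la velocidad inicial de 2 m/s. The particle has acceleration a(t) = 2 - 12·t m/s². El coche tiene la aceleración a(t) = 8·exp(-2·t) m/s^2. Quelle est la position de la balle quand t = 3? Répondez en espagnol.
Para resolver esto, necesitamos tomar 4 antiderivadas de nuestra ecuación del snap s(t) = 0. La antiderivada del snap es la sacudida. Usando j(0) = 12, obtenemos j(t) = 12. Tomando ∫j(t)dt y aplicando a(0) = 4, encontramos a(t) = 12·t + 4. La integral de la aceleración es la velocidad. Usando v(0) = 2, obtenemos v(t) = 6·t^2 + 4·t + 2. Integrando la velocidad y usando la condición inicial x(0) = 3, obtenemos x(t) = 2·t^3 + 2·t^2 + 2·t + 3. De la ecuación de la posición x(t) = 2·t^3 + 2·t^2 + 2·t + 3, sustituimos t = 3 para obtener x = 81.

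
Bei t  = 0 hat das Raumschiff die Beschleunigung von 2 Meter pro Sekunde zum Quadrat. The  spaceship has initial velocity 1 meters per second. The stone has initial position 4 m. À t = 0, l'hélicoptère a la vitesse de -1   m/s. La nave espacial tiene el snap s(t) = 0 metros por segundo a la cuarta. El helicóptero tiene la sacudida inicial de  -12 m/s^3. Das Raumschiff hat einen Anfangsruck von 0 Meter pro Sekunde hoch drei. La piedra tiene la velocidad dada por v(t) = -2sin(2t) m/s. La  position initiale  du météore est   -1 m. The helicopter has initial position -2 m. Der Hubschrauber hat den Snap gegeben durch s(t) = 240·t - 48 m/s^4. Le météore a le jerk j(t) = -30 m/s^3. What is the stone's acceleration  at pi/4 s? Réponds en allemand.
Ausgehend von der Geschwindigkeit v(t) = -2·sin(2·t), nehmen wir 1 Ableitung. Die Ableitung von der Geschwindigkeit ergibt die Beschleunigung: a(t) = -4·cos(2·t). Mit a(t) = -4·cos(2·t) und Einsetzen von t = pi/4, finden wir a = 0.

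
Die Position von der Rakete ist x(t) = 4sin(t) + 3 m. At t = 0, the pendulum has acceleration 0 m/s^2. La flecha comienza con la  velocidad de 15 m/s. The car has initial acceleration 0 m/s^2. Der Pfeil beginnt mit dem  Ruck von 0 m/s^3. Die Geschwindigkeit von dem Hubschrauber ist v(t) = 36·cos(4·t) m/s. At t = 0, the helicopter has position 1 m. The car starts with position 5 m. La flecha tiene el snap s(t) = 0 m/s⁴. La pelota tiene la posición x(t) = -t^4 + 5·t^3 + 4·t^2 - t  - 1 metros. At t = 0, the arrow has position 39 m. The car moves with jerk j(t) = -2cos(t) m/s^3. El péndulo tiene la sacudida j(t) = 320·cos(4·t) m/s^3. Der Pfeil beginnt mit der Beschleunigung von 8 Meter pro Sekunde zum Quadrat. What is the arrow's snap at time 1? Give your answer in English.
We have snap s(t) = 0. Substituting t = 1: s(1) = 0.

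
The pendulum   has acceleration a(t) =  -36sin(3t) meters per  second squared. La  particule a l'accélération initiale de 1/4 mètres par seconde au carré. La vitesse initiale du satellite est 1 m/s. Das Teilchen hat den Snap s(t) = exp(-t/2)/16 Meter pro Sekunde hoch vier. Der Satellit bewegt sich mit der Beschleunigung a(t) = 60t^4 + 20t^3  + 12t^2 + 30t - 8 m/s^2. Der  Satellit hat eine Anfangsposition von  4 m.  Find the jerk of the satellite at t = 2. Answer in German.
Um dies zu lösen, müssen wir 1 Ableitung unserer Gleichung für die Beschleunigung a(t) = 60·t^4 + 20·t^3 + 12·t^2 + 30·t - 8 nehmen. Mit d/dt von a(t) finden wir j(t) = 240·t^3 + 60·t^2 + 24·t + 30. Aus der Gleichung für den Ruck j(t) = 240·t^3 + 60·t^2 + 24·t + 30, setzen wir t = 2 ein und erhalten j = 2238.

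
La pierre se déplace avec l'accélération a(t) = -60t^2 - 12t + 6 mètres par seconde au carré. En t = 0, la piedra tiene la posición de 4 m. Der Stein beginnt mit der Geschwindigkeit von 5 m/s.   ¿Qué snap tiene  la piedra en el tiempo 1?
Para resolver esto, necesitamos tomar 2 derivadas de nuestra ecuación de la aceleración a(t) = -60·t^2 - 12·t + 6. Derivando la aceleración, obtenemos la sacudida: j(t) = -120·t - 12. Derivando la sacudida, obtenemos el snap: s(t) = -120. De la ecuación del snap s(t) = -120, sustituimos t = 1 para obtener s = -120.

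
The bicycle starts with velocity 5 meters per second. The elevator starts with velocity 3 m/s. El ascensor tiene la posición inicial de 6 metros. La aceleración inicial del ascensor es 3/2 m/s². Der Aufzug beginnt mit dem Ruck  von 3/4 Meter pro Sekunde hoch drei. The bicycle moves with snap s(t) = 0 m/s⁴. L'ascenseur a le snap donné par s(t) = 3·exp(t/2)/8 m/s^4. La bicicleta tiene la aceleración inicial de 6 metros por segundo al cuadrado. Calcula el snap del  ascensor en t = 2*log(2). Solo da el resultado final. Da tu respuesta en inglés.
The answer is 3/4.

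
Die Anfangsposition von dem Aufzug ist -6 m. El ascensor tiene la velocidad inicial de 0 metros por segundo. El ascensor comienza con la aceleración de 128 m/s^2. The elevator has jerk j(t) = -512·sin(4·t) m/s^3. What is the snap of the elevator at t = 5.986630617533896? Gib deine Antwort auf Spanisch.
Debemos derivar nuestra ecuación de la sacudida j(t) = -512·sin(4·t) 1 vez. Derivando la sacudida, obtenemos el snap: s(t) = -2048·cos(4·t). Usando s(t) = -2048·cos(4·t) y sustituyendo t = 5.986630617533896, encontramos s = -768.343232780772.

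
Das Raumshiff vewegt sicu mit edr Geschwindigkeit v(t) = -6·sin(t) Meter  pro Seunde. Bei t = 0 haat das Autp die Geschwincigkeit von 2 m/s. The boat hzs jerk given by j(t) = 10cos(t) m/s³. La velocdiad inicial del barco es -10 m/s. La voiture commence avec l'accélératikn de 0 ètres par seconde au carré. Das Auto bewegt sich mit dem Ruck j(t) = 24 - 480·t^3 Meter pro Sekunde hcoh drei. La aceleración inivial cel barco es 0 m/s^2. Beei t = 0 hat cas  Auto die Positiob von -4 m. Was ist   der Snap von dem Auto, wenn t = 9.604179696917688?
Ausgehend von dem Ruck j(t) = 24 - 480·t^3, nehmen wir 1 Ableitung. Durch Ableiten von dem Ruck erhalten wir den Snap: s(t) = -1440·t^2. Mit s(t) = -1440·t^2 und Einsetzen von t = 9.604179696917688, finden wir s = -132825.985416988.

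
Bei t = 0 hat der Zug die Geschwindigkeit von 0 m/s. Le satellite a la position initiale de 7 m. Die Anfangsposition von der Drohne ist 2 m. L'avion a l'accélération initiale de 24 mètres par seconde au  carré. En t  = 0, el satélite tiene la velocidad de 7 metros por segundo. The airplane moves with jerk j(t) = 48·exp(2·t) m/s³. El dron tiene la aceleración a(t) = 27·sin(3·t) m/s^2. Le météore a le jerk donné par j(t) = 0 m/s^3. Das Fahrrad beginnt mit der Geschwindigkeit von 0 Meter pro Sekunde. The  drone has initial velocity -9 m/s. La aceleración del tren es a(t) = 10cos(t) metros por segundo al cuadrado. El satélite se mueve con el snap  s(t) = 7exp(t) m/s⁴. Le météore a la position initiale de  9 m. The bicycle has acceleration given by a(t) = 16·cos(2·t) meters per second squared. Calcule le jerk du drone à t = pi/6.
Nous devons dériver notre équation de l'accélération a(t) = 27·sin(3·t) 1 fois. En prenant d/dt de a(t), nous trouvons j(t) = 81·cos(3·t). En utilisant j(t) = 81·cos(3·t) et en substituant t = pi/6, nous trouvons j = 0.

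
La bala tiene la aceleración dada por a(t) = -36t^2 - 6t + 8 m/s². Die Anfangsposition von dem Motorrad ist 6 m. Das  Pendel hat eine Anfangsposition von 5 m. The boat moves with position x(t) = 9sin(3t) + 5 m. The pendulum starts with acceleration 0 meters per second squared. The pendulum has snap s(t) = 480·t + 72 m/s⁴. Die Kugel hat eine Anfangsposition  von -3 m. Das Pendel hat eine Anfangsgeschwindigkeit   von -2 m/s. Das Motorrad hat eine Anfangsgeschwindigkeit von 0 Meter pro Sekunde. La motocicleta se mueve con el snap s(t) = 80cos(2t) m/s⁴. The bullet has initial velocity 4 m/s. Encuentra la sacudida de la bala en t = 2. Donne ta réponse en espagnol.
Partiendo de la aceleración a(t) = -36·t^2 - 6·t + 8, tomamos 1 derivada. La derivada de la aceleración da la sacudida: j(t) = -72·t - 6. Usando j(t) = -72·t - 6 y sustituyendo t = 2, encontramos j = -150.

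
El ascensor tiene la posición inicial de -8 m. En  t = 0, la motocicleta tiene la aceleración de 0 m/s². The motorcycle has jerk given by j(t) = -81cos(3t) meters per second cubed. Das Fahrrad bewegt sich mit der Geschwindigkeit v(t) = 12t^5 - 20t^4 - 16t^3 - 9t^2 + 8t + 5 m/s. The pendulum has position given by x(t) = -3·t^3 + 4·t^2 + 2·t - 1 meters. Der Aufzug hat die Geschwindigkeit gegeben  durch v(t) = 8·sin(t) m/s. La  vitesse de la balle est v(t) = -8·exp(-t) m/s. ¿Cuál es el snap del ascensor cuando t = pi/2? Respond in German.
Ausgehend von der Geschwindigkeit v(t) = 8·sin(t), nehmen wir 3 Ableitungen. Mit d/dt von v(t) finden wir a(t) = 8·cos(t). Durch Ableiten von der Beschleunigung erhalten wir den Ruck: j(t) = -8·sin(t). Durch Ableiten von dem Ruck erhalten wir den Snap: s(t) = -8·cos(t). Mit s(t) = -8·cos(t) und Einsetzen von t = pi/2, finden wir s = 0.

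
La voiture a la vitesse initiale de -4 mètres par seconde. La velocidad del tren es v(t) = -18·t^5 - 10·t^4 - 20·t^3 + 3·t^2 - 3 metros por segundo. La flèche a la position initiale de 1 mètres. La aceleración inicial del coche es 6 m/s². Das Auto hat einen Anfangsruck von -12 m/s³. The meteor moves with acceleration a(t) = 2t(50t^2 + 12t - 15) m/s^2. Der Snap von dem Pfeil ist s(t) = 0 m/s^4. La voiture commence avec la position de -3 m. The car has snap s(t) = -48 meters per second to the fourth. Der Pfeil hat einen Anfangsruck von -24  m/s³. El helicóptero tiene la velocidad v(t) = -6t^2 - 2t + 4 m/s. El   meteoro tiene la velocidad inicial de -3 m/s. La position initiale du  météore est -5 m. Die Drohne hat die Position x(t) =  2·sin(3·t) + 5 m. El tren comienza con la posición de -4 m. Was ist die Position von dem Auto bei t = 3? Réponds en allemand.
Um dies zu lösen, müssen wir 4 Integrale unserer Gleichung für den Snap s(t) = -48 finden. Durch Integration von dem Snap und Verwendung der Anfangsbedingung j(0) = -12, erhalten wir j(t) = -48·t - 12. Mit ∫j(t)dt und Anwendung von a(0) = 6, finden wir a(t) = -24·t^2 - 12·t + 6. Das Integral von der Beschleunigung, mit v(0) = -4, ergibt die Geschwindigkeit: v(t) = -8·t^3 - 6·t^2 + 6·t - 4. Die Stammfunktion von der Geschwindigkeit, mit x(0) = -3, ergibt die Position: x(t) = -2·t^4 - 2·t^3 + 3·t^2 - 4·t - 3. Aus der Gleichung für die Position x(t) = -2·t^4 - 2·t^3 + 3·t^2 - 4·t - 3, setzen wir t = 3 ein und erhalten x = -204.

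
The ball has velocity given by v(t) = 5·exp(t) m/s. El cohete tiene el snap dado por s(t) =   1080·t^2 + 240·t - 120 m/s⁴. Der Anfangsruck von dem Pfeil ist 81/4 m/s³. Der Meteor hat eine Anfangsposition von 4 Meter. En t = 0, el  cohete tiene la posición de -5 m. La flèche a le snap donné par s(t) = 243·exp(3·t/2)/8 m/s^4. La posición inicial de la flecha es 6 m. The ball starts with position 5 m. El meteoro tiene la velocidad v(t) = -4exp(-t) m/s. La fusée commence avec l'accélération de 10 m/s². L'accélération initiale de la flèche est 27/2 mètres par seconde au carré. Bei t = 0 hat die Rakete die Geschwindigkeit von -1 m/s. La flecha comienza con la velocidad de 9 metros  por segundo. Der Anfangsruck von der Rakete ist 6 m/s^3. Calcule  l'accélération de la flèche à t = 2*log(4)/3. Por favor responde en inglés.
Starting from snap s(t) = 243·exp(3·t/2)/8, we take 2 antiderivatives. The integral of snap is jerk. Using j(0) = 81/4, we get j(t) = 81·exp(3·t/2)/4. Integrating jerk and using the initial condition a(0) = 27/2, we get a(t) = 27·exp(3·t/2)/2. From the given acceleration equation a(t) = 27·exp(3·t/2)/2, we substitute t = 2*log(4)/3 to get a = 54.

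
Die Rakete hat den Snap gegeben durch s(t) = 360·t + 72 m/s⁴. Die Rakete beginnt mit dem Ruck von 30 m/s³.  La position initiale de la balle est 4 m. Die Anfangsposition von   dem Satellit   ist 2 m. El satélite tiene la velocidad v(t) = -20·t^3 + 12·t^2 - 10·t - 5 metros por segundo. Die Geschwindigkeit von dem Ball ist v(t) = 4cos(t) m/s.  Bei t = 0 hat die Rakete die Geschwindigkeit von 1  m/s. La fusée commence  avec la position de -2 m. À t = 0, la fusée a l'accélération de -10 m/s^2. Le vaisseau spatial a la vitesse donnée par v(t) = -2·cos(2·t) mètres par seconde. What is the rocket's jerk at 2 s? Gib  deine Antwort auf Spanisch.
Debemos encontrar la integral de nuestra ecuación del snap s(t) = 360·t + 72 1 vez. Integrando el snap y usando la condición inicial j(0) = 30, obtenemos j(t) = 180·t^2 + 72·t + 30. Tenemos la sacudida j(t) = 180·t^2 + 72·t + 30. Sustituyendo t = 2: j(2) = 894.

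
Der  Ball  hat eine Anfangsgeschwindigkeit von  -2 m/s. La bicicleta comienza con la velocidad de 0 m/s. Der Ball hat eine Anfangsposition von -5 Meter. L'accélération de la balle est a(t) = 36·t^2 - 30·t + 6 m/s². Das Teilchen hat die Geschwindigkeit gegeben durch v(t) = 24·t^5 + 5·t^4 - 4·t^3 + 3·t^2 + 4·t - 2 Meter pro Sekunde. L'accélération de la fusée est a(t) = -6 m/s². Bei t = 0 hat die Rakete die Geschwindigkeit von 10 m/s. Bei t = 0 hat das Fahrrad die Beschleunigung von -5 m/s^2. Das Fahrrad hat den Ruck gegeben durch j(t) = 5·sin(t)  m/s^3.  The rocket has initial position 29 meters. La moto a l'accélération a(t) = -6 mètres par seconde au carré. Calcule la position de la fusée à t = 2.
Nous devons intégrer notre équation de l'accélération a(t) = -6 2 fois. En prenant ∫a(t)dt et en appliquant v(0) = 10, nous trouvons v(t) = 10 - 6·t. La primitive de la vitesse, avec x(0) = 29, donne la position: x(t) = -3·t^2 + 10·t + 29. De l'équation de la position x(t) = -3·t^2 + 10·t + 29, nous substituons t = 2 pour obtenir x = 37.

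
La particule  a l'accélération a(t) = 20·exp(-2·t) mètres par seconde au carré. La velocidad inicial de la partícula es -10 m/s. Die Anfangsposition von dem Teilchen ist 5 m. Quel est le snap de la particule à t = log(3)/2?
En partant de l'accélération a(t) = 20·exp(-2·t), nous prenons 2 dérivées. En prenant d/dt de a(t), nous trouvons j(t) = -40·exp(-2·t). En dérivant le jerk, nous obtenons le snap: s(t) = 80·exp(-2·t). En utilisant s(t) = 80·exp(-2·t) et en substituant t = log(3)/2, nous trouvons s = 80/3.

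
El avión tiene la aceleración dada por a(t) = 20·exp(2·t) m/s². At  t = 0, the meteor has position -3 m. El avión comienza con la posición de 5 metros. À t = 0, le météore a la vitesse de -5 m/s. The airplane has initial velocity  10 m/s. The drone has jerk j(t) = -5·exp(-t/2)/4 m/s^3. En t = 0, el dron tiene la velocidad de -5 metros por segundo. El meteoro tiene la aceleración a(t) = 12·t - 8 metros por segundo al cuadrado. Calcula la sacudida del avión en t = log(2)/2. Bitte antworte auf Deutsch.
Wir müssen unsere Gleichung für die Beschleunigung a(t) = 20·exp(2·t) 1-mal ableiten. Mit d/dt von a(t) finden wir j(t) = 40·exp(2·t). Mit j(t) = 40·exp(2·t) und Einsetzen von t = log(2)/2, finden wir j = 80.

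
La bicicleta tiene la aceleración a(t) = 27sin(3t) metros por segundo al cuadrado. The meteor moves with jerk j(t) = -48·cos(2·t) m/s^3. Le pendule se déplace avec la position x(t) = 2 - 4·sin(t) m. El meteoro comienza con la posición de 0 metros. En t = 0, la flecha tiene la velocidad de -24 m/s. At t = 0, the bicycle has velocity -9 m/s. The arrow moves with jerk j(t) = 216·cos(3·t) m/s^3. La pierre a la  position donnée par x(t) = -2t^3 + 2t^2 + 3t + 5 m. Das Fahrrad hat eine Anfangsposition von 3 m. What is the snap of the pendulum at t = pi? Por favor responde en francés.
Nous devons dériver notre équation de la position x(t) = 2 - 4·sin(t) 4 fois. La dérivée de la position donne la vitesse: v(t) = -4·cos(t). En prenant d/dt de v(t), nous trouvons a(t) = 4·sin(t). En prenant d/dt de a(t), nous trouvons j(t) = 4·cos(t). En prenant d/dt de j(t), nous trouvons s(t) = -4·sin(t). En utilisant s(t) = -4·sin(t) et en substituant t = pi, nous trouvons s = 0.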